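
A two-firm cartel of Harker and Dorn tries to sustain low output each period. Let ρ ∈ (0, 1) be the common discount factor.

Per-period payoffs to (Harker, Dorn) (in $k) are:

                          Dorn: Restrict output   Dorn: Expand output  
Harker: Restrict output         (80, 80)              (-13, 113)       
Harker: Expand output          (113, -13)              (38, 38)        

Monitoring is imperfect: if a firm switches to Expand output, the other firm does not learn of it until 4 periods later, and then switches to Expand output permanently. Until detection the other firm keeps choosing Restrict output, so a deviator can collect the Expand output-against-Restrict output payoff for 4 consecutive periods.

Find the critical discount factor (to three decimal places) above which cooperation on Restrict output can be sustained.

A deviator earns 113 for 4 periods, then 38 forever; cooperating earns 80 forever. Multiplying the IC by (1−ρ):
80 ≥ 113(1−ρ^4) + 38ρ^4, so 75·ρ^4 ≥ 33 and ρ^4 ≥ 11/25.
ρ ≥ (11/25)^(1/4) ≈ 0.814.

0.814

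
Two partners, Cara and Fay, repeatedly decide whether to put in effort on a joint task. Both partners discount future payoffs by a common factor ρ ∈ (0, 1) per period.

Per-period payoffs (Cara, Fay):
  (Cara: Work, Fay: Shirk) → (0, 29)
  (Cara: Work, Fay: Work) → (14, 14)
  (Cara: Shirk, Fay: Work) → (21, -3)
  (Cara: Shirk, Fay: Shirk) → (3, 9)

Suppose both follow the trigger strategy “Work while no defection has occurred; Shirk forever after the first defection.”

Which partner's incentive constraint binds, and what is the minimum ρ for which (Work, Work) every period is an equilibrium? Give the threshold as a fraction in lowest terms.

Fay; ρ ≥ 3/4

For Cara: deviation gain 21−14 = 7, per-period punishment loss 14−3 = 11. IC gives ρ ≥ 7/18.
For Fay: gain 15, loss 5 per period, so ρ ≥ 15/20 = 3/4.
The tighter constraint is Fay's, so cooperation needs ρ ≥ 3/4.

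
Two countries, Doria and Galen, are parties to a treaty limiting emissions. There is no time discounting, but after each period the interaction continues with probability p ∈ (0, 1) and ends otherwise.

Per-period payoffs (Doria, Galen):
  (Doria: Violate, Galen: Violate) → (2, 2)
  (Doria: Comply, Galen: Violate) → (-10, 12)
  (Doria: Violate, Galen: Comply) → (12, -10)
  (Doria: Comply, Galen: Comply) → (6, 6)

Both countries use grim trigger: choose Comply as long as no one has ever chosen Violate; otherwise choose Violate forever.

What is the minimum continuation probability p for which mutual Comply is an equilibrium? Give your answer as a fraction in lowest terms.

3/5

With no time discounting, the continuation probability p plays the role of the discount factor.
Grim-trigger IC: 6/(1−p) ≥ 12 + 2p/(1−p) ⇒ p ≥ (12−6)/(12−2) = 3/5.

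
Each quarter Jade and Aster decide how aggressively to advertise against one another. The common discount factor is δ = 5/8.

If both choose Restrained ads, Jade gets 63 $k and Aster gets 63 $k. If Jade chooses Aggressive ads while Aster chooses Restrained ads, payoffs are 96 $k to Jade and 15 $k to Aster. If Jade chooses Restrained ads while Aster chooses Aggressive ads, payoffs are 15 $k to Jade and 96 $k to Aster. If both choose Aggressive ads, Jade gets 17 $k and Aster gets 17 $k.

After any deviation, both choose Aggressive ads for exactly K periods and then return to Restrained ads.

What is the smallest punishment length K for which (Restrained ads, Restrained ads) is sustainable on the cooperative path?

2

No profitable deviation requires (63−17)(δ+…+δ^K) ≥ 96−63, i.e. δ+…+δ^K ≥ 33/46 ≈ 0.7174.
With δ = 5/8, the partial sums are K=1: 0.6250, K=2: 1.0156.
K = 2 is the first length at which the sum reaches 0.7174.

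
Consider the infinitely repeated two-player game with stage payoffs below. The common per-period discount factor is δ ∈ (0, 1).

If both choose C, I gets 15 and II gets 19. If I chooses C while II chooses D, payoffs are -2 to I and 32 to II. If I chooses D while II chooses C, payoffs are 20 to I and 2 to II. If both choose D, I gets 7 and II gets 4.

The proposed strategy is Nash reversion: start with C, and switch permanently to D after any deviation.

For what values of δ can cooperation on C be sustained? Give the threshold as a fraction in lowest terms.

I: cooperation gives 15 each period; deviation gives 20 once then 7 forever.
  15/(1−δ) ≥ 20 + 7δ/(1−δ) ⇒ δ ≥ 5/13.
II: cooperation gives 19 each period; deviation gives 32 once then 4 forever.
  δ ≥ 13/28.
Both must hold, so the binding constraint is II's: δ ≥ 13/28.

13/28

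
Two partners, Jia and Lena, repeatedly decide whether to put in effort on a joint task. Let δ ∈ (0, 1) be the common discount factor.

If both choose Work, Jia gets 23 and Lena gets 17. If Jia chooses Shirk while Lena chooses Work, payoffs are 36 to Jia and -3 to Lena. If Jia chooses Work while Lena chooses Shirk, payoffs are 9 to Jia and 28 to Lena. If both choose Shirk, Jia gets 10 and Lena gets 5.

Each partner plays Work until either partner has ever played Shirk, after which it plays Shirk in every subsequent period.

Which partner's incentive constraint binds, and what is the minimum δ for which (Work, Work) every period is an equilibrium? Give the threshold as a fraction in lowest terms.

Jia: cooperation gives 23 each period; deviation gives 36 once then 10 forever.
  23/(1−δ) ≥ 36 + 10δ/(1−δ) ⇒ δ ≥ 13/26 = 1/2.
Lena: cooperation gives 17 each period; deviation gives 28 once then 5 forever.
  δ ≥ 11/23.
Both must hold, so the binding constraint is Jia's: δ ≥ 1/2.

Jia; δ ≥ 1/2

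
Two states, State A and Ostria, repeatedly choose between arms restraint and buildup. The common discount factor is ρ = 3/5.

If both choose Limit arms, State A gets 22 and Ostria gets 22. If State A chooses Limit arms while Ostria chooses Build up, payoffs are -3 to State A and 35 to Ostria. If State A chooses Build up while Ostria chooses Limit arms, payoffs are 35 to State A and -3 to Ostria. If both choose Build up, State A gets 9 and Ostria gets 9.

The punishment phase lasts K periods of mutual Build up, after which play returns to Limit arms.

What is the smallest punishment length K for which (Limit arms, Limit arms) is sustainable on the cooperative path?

IC: ρ(1−ρ^K)/(1−ρ) ≥ (35−22)/(22−9) = 1.
With ρ = 3/5: need 1 − ρ^K ≥ 1·(1−3/5)/(3/5), i.e. ρ^K ≤ 0.3333.
Since (3/5)^2 = 0.3600 and (3/5)^3 = 0.2160, the smallest such K is 3.

3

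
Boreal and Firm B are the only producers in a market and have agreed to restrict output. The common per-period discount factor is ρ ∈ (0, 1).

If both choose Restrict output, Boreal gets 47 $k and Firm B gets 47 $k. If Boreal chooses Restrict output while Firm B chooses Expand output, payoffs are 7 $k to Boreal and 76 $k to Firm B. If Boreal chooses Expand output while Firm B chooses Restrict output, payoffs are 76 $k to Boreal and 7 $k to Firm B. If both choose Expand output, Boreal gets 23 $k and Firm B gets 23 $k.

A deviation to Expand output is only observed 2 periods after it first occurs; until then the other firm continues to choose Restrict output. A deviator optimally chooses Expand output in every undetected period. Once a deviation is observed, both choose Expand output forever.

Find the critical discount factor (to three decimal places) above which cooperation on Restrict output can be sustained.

0.740

A deviator earns 76 for 2 periods, then 23 forever; cooperating earns 47 forever. Multiplying the IC by (1−ρ):
47 ≥ 76(1−ρ^2) + 23ρ^2, so 53·ρ^2 ≥ 29 and ρ^2 ≥ 29/53.
ρ ≥ (29/53)^(1/2) ≈ 0.740.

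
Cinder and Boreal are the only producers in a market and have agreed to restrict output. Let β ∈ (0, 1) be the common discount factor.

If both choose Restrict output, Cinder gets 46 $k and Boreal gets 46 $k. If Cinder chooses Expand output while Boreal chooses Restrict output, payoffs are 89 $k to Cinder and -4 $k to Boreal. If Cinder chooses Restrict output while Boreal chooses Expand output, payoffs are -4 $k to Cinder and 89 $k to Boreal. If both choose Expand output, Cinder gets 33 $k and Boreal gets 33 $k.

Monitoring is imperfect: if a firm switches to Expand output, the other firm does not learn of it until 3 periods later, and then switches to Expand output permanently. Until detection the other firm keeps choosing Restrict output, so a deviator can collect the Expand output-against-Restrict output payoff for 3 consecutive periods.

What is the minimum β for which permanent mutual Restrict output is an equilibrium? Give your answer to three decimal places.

Deviating for the 3 undetected periods gains 89−46 = 43 per period over cooperation, then loses 46−33 = 13 per period forever once punishment starts.
Gain: 43(1 + β + … + β^2); loss: 13·β^3/(1−β).
No profitable deviation ⇔ 43(1−β^3) ≤ 13·β^3, i.e. β^3 ≥ 43/(43+13) = 43/56.
Hence β ≥ (43/56)^(1/3) ≈ 0.916.

0.916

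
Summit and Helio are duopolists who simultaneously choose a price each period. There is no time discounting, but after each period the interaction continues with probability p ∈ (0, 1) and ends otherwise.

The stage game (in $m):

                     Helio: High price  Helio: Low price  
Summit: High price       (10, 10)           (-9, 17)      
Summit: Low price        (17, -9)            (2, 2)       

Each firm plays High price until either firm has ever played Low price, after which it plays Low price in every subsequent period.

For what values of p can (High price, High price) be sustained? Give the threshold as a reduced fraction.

7/15

With no time discounting, the continuation probability p plays the role of the discount factor.
Grim-trigger IC: 10/(1−p) ≥ 17 + 2p/(1−p) ⇒ p ≥ (17−10)/(17−2) = 7/15.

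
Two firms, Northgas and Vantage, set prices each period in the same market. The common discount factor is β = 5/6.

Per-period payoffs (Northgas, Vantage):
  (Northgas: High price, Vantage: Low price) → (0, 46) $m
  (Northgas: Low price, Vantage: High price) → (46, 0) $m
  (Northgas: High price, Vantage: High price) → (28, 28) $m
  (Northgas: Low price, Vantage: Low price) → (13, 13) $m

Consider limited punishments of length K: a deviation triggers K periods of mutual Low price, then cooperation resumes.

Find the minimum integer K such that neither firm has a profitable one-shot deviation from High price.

2

No profitable deviation requires (28−13)(β+…+β^K) ≥ 46−28, i.e. β+…+β^K ≥ 6/5 ≈ 1.2000.
With β = 5/6, the partial sums are K=1: 0.8333, K=2: 1.5278.
K = 2 is the first length at which the sum reaches 1.2000.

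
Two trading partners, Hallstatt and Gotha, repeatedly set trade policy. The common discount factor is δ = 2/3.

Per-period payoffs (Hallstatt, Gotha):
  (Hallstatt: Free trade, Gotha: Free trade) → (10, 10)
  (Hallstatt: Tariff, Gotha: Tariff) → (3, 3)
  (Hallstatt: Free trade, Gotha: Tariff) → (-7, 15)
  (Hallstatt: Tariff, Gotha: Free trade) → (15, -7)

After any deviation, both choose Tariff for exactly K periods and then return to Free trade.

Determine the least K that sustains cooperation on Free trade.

Need Σ_{k=1}^{K} δ^k ≥ (15−10)/(10−3) = 0.7143 at δ = 2/3.
At K = 1 the sum is 0.6667 < 0.7143; at K = 2 it is 1.1111 ≥ 0.7143.
So the minimum punishment length is K = 2.

2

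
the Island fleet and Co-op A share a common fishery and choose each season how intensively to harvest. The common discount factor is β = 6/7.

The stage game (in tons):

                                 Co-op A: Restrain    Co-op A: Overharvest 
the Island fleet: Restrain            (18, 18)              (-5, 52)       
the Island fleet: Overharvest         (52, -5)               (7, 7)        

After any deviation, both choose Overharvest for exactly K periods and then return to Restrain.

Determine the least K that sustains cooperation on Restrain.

Need Σ_{k=1}^{K} β^k ≥ (52−18)/(18−7) = 3.0909 at β = 6/7.
At K = 4 the sum is 2.7613 < 3.0909; at K = 5 it is 3.2240 ≥ 3.0909.
So the minimum punishment length is K = 5.

5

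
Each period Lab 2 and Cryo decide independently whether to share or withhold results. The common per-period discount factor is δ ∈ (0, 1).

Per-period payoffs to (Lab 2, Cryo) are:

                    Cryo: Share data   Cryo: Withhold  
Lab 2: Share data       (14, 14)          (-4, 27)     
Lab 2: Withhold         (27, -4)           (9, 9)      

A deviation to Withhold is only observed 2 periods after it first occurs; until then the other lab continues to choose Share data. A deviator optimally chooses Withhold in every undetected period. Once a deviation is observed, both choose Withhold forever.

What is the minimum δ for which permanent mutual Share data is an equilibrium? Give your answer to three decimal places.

Deviating for the 2 undetected periods gains 27−14 = 13 per period over cooperation, then loses 14−9 = 5 per period forever once punishment starts.
Gain: 13(1 + δ + … + δ^1); loss: 5·δ^2/(1−δ).
No profitable deviation ⇔ 13(1−δ^2) ≤ 5·δ^2, i.e. δ^2 ≥ 13/(13+5) = 13/18.
Hence δ ≥ (13/18)^(1/2) ≈ 0.850.

0.850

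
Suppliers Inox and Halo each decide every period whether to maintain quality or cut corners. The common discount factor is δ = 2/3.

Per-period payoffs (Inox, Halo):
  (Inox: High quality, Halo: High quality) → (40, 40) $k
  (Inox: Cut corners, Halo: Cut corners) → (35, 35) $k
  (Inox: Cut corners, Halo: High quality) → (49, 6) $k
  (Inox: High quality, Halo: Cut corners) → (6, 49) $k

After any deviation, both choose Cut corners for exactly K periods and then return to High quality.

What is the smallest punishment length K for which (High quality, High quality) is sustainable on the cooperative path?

6

IC: δ(1−δ^K)/(1−δ) ≥ (49−40)/(40−35) = 9/5.
With δ = 2/3: need 1 − δ^K ≥ 9/5·(1−2/3)/(2/3), i.e. δ^K ≤ 0.1000.
Since (2/3)^5 = 0.1317 and (2/3)^6 = 0.0878, the smallest such K is 6.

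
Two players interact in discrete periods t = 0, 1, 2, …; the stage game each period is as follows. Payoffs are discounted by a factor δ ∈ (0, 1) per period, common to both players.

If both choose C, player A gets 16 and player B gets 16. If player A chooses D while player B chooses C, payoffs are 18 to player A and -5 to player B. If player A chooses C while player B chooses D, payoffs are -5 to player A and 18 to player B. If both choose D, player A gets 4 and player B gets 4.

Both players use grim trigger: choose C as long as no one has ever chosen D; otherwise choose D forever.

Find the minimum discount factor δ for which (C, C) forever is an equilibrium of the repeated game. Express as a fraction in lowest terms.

One-period gain from deviating is 18 − 16 = 2. The loss is 16 − 4 = 12 in every subsequent period, with present value 12·δ/(1−δ).
Deviation is unprofitable when 12·δ/(1−δ) ≥ 2, i.e. δ/(1−δ) ≥ 1/6.
Equivalently δ ≥ 2/(2+12) = 1/7.

1/7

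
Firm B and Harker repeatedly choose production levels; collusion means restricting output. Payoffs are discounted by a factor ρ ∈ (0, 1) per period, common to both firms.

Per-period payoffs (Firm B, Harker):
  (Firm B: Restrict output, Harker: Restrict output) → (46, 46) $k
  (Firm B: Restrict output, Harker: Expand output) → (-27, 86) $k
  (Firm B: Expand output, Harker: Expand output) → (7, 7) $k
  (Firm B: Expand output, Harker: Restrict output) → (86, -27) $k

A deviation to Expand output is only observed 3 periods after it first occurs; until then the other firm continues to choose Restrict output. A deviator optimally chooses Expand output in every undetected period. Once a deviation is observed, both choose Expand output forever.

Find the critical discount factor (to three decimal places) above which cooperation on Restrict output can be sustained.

0.797

Deviating for the 3 undetected periods gains 86−46 = 40 per period over cooperation, then loses 46−7 = 39 per period forever once punishment starts.
Gain: 40(1 + ρ + … + ρ^2); loss: 39·ρ^3/(1−ρ).
No profitable deviation ⇔ 40(1−ρ^3) ≤ 39·ρ^3, i.e. ρ^3 ≥ 40/(40+39) = 40/79.
Hence ρ ≥ (40/79)^(1/3) ≈ 0.797.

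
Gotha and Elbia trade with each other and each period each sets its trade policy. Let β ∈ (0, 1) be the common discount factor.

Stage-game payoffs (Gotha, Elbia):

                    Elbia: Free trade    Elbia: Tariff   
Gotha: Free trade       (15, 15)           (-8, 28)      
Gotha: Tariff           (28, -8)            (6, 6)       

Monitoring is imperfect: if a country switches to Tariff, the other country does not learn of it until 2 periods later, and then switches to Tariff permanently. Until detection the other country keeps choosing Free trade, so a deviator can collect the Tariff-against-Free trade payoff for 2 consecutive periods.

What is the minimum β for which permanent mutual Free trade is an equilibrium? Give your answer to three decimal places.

0.769

The best deviation is to choose Tariff for all 2 undetected periods, earning 28 each, then 6 forever once detected.
Deviation value: 28(1−β^2)/(1−β) + 6β^2/(1−β); cooperation value: 15/(1−β).
IC: 15 ≥ 28(1−β^2) + 6β^2 = 28 − 22β^2.
So β^2 ≥ 13/22, giving β ≥ (13/22)^(1/2) ≈ 0.769.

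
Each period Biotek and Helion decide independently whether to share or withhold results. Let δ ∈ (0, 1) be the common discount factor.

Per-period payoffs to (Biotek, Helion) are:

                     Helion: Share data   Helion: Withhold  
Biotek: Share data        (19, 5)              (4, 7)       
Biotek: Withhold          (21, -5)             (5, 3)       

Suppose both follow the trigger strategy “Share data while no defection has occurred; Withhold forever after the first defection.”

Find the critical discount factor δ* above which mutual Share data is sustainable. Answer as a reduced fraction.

1/2

Biotek's threshold: (21−19)/(21−5) = 1/8.
Helion's threshold: (7−5)/(7−3) = 1/2.
1/8 < 1/2, so Helion binds and δ* = 1/2.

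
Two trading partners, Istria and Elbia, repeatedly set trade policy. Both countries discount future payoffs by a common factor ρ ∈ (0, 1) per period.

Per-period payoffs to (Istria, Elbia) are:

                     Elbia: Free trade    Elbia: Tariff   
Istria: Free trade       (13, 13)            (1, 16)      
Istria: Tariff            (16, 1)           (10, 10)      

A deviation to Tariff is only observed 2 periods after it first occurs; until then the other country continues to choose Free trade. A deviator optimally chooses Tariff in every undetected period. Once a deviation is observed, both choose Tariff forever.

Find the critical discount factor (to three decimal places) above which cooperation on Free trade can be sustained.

0.707

The best deviation is to choose Tariff for all 2 undetected periods, earning 16 each, then 10 forever once detected.
Deviation value: 16(1−ρ^2)/(1−ρ) + 10ρ^2/(1−ρ); cooperation value: 13/(1−ρ).
IC: 13 ≥ 16(1−ρ^2) + 10ρ^2 = 16 − 6ρ^2.
So ρ^2 ≥ 3/6 = 1/2, giving ρ ≥ (1/2)^(1/2) ≈ 0.707.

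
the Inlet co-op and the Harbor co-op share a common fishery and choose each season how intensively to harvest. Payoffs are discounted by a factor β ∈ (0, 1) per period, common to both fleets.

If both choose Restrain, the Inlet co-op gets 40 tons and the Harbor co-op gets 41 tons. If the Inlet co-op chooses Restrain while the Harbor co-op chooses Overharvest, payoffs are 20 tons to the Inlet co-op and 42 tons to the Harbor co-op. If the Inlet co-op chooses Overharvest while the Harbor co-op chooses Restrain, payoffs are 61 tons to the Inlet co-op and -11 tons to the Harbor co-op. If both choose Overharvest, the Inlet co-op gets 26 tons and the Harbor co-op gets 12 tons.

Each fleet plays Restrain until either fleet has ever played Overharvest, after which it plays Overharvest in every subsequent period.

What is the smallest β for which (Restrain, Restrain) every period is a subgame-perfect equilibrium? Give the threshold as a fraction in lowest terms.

3/5

For the Inlet co-op: deviation gain 61−40 = 21, per-period punishment loss 40−26 = 14. IC gives β ≥ 21/35 = 3/5.
For the Harbor co-op: gain 1, loss 29 per period, so β ≥ 1/30.
The tighter constraint is the Inlet co-op's, so cooperation needs β ≥ 3/5.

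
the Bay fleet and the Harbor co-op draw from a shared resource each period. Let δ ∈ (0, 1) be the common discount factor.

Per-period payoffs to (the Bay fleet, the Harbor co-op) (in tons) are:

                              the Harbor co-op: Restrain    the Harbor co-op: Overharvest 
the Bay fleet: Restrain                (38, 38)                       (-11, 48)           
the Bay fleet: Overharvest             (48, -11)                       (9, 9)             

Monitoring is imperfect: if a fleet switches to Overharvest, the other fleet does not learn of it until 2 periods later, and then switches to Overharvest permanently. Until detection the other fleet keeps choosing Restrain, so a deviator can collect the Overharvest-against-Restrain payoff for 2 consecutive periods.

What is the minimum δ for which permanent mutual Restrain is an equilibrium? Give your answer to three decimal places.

Deviating for the 2 undetected periods gains 48−38 = 10 per period over cooperation, then loses 38−9 = 29 per period forever once punishment starts.
Gain: 10(1 + δ + … + δ^1); loss: 29·δ^2/(1−δ).
No profitable deviation ⇔ 10(1−δ^2) ≤ 29·δ^2, i.e. δ^2 ≥ 10/(10+29) = 10/39.
Hence δ ≥ (10/39)^(1/2) ≈ 0.506.

0.506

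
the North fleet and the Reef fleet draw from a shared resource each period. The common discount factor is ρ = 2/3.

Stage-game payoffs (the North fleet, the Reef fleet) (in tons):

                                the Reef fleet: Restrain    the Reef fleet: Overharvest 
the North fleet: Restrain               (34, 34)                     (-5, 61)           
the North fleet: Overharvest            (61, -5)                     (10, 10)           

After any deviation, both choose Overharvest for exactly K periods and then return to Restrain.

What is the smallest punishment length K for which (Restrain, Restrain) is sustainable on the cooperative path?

IC: ρ(1−ρ^K)/(1−ρ) ≥ (61−34)/(34−10) = 9/8.
With ρ = 2/3: need 1 − ρ^K ≥ 9/8·(1−2/3)/(2/3), i.e. ρ^K ≤ 0.4375.
Since (2/3)^2 = 0.4444 and (2/3)^3 = 0.2963, the smallest such K is 3.

3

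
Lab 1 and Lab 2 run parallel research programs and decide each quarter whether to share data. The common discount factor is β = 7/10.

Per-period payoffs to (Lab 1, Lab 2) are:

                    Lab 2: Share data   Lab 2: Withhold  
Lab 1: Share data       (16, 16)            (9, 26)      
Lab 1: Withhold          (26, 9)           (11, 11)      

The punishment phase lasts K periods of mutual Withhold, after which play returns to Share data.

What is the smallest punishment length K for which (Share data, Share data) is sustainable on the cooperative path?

No profitable deviation requires (16−11)(β+…+β^K) ≥ 26−16, i.e. β+…+β^K ≥ 2 ≈ 2.0000.
With β = 7/10, the partial sums are K=1: 0.7000, K=2: 1.1900, K=3: 1.5330, K=4: 1.7731, K=5: 1.9412, K=6: 2.0588.
K = 6 is the first length at which the sum reaches 2.0000.

6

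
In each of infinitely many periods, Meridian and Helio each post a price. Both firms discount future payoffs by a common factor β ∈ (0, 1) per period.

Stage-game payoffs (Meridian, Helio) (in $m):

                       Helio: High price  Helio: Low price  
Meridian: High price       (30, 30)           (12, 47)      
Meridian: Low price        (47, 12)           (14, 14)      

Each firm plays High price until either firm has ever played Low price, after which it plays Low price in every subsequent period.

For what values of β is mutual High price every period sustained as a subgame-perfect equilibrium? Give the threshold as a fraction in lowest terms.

One-period gain from deviating is 47 − 30 = 17. The loss is 30 − 14 = 16 in every subsequent period, with present value 16·β/(1−β).
Deviation is unprofitable when 16·β/(1−β) ≥ 17, i.e. β/(1−β) ≥ 17/16.
Equivalently β ≥ 17/(17+16) = 17/33.

17/33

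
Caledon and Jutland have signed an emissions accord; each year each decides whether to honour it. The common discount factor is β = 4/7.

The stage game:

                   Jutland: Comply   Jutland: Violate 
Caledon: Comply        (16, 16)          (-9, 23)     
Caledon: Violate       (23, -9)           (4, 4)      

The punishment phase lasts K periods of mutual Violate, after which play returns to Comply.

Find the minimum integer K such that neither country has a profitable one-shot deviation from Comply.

IC: β(1−β^K)/(1−β) ≥ (23−16)/(16−4) = 7/12.
With β = 4/7: need 1 − β^K ≥ 7/12·(1−4/7)/(4/7), i.e. β^K ≤ 0.5625.
Since (4/7)^1 = 0.5714 and (4/7)^2 = 0.3265, the smallest such K is 2.

2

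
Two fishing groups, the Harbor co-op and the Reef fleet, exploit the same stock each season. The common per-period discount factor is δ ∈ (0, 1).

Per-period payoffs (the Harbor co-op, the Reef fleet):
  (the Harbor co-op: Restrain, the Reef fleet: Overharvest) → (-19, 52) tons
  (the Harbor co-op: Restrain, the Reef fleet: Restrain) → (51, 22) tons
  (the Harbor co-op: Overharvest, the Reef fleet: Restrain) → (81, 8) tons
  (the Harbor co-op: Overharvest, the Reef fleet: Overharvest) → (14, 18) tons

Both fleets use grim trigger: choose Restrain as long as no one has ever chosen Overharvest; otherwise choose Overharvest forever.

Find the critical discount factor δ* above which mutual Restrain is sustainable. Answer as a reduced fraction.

For the Harbor co-op: deviation gain 81−51 = 30, per-period punishment loss 51−14 = 37. IC gives δ ≥ 30/67.
For the Reef fleet: gain 30, loss 4 per period, so δ ≥ 30/34 = 15/17.
The tighter constraint is the Reef fleet's, so cooperation needs δ ≥ 15/17.

15/17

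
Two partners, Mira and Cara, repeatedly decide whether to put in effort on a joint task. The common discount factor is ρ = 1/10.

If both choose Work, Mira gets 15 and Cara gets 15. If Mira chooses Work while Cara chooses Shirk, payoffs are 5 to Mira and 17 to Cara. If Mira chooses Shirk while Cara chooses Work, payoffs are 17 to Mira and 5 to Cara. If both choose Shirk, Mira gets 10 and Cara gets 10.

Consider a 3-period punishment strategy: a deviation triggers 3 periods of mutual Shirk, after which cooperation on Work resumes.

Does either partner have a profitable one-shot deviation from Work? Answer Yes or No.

IC: ρ+…+ρ^3 ≥ (17−15)/(15−10) = 2/5.
At ρ = 1/10: partial sum = 0.1110 < 0.4000. Cooperation not sustainable.

Yes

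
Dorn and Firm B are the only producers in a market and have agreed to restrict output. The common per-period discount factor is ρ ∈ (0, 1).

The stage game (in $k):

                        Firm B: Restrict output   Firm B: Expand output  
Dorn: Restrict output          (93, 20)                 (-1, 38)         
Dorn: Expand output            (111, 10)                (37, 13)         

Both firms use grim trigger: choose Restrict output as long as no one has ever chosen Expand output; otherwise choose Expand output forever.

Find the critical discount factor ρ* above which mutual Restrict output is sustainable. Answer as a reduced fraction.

18/25

Dorn's threshold: (111−93)/(111−37) = 9/37.
Firm B's threshold: (38−20)/(38−13) = 18/25.
9/37 < 18/25, so Firm B binds and ρ* = 18/25.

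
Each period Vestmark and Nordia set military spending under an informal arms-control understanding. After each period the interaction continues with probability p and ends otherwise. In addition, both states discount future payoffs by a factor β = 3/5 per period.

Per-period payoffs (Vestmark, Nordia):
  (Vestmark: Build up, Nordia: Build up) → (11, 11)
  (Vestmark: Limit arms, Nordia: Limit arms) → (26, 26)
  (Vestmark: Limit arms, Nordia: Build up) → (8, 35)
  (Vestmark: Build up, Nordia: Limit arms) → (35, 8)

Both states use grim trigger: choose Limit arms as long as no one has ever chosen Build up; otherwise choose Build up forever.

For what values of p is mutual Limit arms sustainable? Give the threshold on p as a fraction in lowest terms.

5/8

With continuation probability p and discount β, the effective per-period discount factor is βp.
Grim-trigger IC: βp ≥ (35−26)/(35−11) = 3/8.
So p ≥ (3/8)/(3/5) = 5/8.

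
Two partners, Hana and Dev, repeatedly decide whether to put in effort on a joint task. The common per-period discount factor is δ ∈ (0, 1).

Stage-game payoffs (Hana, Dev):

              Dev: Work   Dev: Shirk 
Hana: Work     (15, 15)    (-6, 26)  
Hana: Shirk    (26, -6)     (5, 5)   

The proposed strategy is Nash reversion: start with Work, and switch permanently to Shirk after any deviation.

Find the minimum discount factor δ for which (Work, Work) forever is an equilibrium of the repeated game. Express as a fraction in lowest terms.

15/(1−δ) ≥ 26 + 5δ/(1−δ)
15 ≥ 26 − 21δ
δ ≥ 11/21.

11/21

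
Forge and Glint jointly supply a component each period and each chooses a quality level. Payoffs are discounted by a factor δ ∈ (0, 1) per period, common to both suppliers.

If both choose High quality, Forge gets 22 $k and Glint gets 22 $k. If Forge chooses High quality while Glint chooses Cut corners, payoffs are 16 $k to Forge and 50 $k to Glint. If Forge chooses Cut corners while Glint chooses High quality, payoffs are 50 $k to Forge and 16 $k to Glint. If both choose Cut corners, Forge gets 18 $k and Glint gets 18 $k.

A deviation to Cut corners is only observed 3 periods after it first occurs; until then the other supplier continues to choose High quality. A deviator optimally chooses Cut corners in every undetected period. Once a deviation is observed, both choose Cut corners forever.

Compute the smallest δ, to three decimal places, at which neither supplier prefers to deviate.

0.956

The best deviation is to choose Cut corners for all 3 undetected periods, earning 50 each, then 18 forever once detected.
Deviation value: 50(1−δ^3)/(1−δ) + 18δ^3/(1−δ); cooperation value: 22/(1−δ).
IC: 22 ≥ 50(1−δ^3) + 18δ^3 = 50 − 32δ^3.
So δ^3 ≥ 28/32 = 7/8, giving δ ≥ (7/8)^(1/3) ≈ 0.956.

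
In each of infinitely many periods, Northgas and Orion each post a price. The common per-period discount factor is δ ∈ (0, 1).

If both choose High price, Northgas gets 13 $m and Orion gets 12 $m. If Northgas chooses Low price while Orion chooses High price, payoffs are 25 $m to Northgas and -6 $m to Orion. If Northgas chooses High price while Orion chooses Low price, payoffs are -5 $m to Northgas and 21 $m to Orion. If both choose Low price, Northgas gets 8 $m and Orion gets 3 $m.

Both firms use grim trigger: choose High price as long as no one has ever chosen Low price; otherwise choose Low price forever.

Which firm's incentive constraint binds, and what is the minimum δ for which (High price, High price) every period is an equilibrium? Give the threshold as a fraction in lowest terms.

Northgas: cooperation gives 13 each period; deviation gives 25 once then 8 forever.
  13/(1−δ) ≥ 25 + 8δ/(1−δ) ⇒ δ ≥ 12/17.
Orion: cooperation gives 12 each period; deviation gives 21 once then 3 forever.
  δ ≥ 9/18 = 1/2.
Both must hold, so the binding constraint is Northgas's: δ ≥ 12/17.

Northgas; δ ≥ 12/17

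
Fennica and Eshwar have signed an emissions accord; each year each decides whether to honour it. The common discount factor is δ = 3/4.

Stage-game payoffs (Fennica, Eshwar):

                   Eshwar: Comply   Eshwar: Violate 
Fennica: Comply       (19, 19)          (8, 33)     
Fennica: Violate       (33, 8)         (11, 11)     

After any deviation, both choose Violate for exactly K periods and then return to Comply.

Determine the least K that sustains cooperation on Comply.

4

IC: δ(1−δ^K)/(1−δ) ≥ (33−19)/(19−11) = 7/4.
With δ = 3/4: need 1 − δ^K ≥ 7/4·(1−3/4)/(3/4), i.e. δ^K ≤ 0.4167.
Since (3/4)^3 = 0.4219 and (3/4)^4 = 0.3164, the smallest such K is 4.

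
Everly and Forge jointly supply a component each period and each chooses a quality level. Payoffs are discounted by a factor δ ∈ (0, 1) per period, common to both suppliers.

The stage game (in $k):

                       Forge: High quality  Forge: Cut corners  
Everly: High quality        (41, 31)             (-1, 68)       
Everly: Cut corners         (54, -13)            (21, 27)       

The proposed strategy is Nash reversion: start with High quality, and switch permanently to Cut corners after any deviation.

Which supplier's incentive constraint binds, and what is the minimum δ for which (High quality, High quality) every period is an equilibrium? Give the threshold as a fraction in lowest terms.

Forge; δ ≥ 37/41

Everly: cooperation gives 41 each period; deviation gives 54 once then 21 forever.
  41/(1−δ) ≥ 54 + 21δ/(1−δ) ⇒ δ ≥ 13/33.
Forge: cooperation gives 31 each period; deviation gives 68 once then 27 forever.
  δ ≥ 37/41.
Both must hold, so the binding constraint is Forge's: δ ≥ 37/41.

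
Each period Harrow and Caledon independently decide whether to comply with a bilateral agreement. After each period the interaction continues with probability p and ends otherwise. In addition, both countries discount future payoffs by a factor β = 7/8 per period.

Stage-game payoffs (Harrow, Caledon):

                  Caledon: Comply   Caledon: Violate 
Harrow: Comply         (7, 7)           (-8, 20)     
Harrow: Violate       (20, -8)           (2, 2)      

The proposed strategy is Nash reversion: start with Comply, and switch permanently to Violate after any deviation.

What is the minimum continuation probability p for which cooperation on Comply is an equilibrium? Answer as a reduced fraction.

52/63

Expected continuation weight on next period's payoff is β·p = 7/8·p, which plays the role of the discount factor.
Cooperation requires 7/8·p ≥ (20−7)/(20−2) = 13/18, hence p ≥ 52/63.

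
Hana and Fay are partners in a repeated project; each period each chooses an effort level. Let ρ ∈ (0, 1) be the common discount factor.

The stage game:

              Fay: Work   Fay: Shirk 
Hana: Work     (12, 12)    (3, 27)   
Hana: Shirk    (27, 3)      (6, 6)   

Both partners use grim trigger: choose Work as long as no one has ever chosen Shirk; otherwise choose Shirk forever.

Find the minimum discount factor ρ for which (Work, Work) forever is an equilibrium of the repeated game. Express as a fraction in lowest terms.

12/(1−ρ) ≥ 27 + 6ρ/(1−ρ)
12 ≥ 27 − 21ρ
ρ ≥ 15/21 = 5/7.

5/7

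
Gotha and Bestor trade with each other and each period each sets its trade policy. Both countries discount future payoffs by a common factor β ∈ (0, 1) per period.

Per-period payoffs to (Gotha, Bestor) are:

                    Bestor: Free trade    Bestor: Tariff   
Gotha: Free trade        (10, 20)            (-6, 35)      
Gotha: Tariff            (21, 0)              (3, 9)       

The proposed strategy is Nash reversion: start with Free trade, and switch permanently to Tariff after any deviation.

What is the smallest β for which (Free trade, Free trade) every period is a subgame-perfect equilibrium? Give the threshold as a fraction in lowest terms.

Gotha: cooperation gives 10 each period; deviation gives 21 once then 3 forever.
  10/(1−β) ≥ 21 + 3β/(1−β) ⇒ β ≥ 11/18.
Bestor: cooperation gives 20 each period; deviation gives 35 once then 9 forever.
  β ≥ 15/26.
Both must hold, so the binding constraint is Gotha's: β ≥ 11/18.

11/18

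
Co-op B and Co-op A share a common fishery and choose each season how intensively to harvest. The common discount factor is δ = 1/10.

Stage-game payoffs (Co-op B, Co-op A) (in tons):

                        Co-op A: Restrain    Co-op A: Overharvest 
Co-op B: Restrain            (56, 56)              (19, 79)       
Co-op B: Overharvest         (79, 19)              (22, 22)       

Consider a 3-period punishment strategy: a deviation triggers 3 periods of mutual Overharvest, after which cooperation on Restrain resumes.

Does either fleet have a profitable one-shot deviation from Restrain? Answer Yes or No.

Comparing payoff streams over the 4 periods until play realigns: cooperate → 56(1+δ+…+δ^3); deviate → 79 + 22(δ+…+δ^3).
Cooperation is sustained iff (56−22)(δ+…+δ^3) ≥ 79−56.
δ+…+δ^3 = 1/10·(1−(1/10)^3)/(1−1/10) = 0.1110, and (79−56)/(56−22) = 0.6765.
0.1110 < 0.6765, so cooperation is not sustainable.

Yes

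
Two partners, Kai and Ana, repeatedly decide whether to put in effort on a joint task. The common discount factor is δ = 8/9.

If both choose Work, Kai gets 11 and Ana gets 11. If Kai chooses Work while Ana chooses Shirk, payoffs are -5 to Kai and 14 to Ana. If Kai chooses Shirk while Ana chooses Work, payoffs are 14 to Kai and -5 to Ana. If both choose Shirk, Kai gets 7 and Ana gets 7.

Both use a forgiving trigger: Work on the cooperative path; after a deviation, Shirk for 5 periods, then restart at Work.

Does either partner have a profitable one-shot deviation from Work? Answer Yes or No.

Comparing payoff streams over the 6 periods until play realigns: cooperate → 11(1+δ+…+δ^5); deviate → 14 + 7(δ+…+δ^5).
Cooperation is sustained iff (11−7)(δ+…+δ^5) ≥ 14−11.
δ+…+δ^5 = 8/9·(1−(8/9)^5)/(1−8/9) = 3.5606, and (14−11)/(11−7) = 0.7500.
3.5606 ≥ 0.7500, so cooperation is sustainable.

No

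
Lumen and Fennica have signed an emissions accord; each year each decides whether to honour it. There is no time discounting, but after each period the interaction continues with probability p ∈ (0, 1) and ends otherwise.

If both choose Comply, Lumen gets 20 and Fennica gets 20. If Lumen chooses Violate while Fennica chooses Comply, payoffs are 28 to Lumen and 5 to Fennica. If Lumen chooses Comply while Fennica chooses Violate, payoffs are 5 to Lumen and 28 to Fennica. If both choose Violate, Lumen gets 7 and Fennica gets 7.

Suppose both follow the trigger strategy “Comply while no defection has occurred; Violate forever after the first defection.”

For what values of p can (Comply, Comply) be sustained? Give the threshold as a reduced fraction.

Expected cooperation value is 20 + p·20 + p²·20 + … = 20/(1−p); deviation gives 28 + p·7/(1−p).
20 ≥ 28(1−p) + 7p ⇒ 21p ≥ 8 ⇒ p ≥ 8/21.

8/21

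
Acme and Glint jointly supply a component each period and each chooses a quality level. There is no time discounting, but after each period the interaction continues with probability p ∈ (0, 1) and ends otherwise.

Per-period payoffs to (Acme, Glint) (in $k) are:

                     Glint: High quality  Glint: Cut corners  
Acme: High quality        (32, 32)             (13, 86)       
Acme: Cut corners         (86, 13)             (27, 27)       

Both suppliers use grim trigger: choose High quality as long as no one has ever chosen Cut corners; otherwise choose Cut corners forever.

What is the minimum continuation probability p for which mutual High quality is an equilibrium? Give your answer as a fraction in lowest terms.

54/59

With no time discounting, the continuation probability p plays the role of the discount factor.
Grim-trigger IC: 32/(1−p) ≥ 86 + 27p/(1−p) ⇒ p ≥ (86−32)/(86−27) = 54/59.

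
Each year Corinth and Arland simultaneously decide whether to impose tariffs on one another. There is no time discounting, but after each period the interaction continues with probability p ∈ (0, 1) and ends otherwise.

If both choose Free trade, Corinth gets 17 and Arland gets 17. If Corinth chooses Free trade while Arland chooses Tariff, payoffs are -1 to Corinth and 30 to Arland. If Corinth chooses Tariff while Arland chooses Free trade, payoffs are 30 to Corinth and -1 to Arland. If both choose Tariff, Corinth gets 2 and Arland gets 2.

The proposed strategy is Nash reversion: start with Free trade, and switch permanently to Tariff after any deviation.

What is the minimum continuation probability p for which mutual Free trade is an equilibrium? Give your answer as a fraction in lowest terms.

13/28

With no time discounting, the continuation probability p plays the role of the discount factor.
Grim-trigger IC: 17/(1−p) ≥ 30 + 2p/(1−p) ⇒ p ≥ (30−17)/(30−2) = 13/28.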